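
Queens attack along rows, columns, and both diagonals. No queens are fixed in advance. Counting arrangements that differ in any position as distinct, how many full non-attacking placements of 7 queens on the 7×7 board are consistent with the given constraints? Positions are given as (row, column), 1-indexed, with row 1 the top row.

Branch on row 1: col 1 → 4; col 2 → 7; col 3 → 6; col 4 → 6; col 5 → 6; col 6 → 7; col 7 → 4.
Sum: 4 + 7 + 6 + 6 + 6 + 7 + 4 = 40.
(This is the classic 7-queens count.)

40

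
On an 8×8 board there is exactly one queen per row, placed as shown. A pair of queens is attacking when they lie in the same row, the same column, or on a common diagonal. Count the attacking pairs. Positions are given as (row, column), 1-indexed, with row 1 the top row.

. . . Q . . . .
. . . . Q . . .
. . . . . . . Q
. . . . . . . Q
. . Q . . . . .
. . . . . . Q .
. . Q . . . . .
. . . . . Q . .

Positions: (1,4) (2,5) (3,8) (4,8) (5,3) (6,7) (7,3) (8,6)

Same column: (3,8)–(4,8) (column 8); (5,3)–(7,3) (column 3).
Same diagonal: (1,4)–(2,5) (|1−2| = |4−5| = 1); (5,3)–(8,6) (|5−8| = |3−6| = 3).
Total attacking pairs: 4.

4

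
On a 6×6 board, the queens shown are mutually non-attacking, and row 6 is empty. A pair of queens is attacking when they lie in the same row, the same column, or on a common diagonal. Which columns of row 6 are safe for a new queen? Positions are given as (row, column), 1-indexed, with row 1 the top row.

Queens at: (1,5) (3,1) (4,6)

(1,5) attacks row 6 at column 5.
(3,1) attacks row 6 at column 1 and diagonals 4.
(4,6) attacks row 6 at column 6 and diagonals 4.
Attacked columns: {1, 4, 5, 6}. Safe: {2, 3}.

columns 2, 3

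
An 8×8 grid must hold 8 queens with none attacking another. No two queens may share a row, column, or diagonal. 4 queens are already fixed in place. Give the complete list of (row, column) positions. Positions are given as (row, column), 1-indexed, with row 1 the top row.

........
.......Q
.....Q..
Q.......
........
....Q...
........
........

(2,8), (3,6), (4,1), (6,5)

Row 1: attacked by (2,8)→{7,8}; (3,6)→{4,6,8}; (4,1)→{1,4}; (6,5)→{5}. Safe: 2, 3. Place at column 2.
Row 5: attacked by (1,2)→{2,6}; (2,8)→{5,8}; (3,6)→{4,6,8}; (4,1)→{1,2}; (6,5)→{4,5,6}. Safe: 3, 7. Place at column 3.
Row 7: attacked by (1,2)→{2,8}; (2,8)→{3,8}; (3,6)→{2,6}; (4,1)→{1,4}; (5,3)→{1,3,5}; (6,5)→{4,5,6}. Safe: 7. Place at column 7.
Row 8: attacked by (1,2)→{2}; (2,8)→{2,8}; (3,6)→{1,6}; (4,1)→{1,5}; (5,3)→{3,6}; (6,5)→{3,5,7}; (7,7)→{6,7,8}. Safe: 4. Place at column 4.
Columns [2, 8, 6, 1, 3, 5, 7, 4], r−c [-1, -6, -3, 3, 2, 1, 0, 4], r+c [3, 10, 9, 5, 8, 11, 14, 12] are all distinct, so no two queens attack.

(1,2) (2,8) (3,6) (4,1) (5,3) (6,5) (7,7) (8,4)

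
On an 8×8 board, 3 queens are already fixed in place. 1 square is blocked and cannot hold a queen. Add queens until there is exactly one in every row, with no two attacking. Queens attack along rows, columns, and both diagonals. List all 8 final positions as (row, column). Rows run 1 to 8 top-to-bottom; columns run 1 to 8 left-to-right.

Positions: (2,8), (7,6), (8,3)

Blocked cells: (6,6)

(1,5) (2,8) (3,4) (4,1) (5,7) (6,2) (7,6) (8,3)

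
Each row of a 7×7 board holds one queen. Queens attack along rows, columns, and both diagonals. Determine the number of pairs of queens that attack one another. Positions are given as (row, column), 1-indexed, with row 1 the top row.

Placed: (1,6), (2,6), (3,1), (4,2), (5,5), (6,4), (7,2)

Same column: (1,6)–(2,6) (column 6); (4,2)–(7,2) (column 2).
Same diagonal: (3,1)–(4,2) (|3−4| = |1−2| = 1); (3,1)–(6,4) (|3−6| = |1−4| = 3); (4,2)–(6,4) (|4−6| = |2−4| = 2); (5,5)–(6,4) (|5−6| = |5−4| = 1).
Total attacking pairs: 6.

6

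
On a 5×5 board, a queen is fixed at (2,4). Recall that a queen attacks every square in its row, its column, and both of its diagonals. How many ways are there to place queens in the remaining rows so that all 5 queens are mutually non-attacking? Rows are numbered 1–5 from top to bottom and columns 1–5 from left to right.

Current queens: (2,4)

Branch on row 1: col 1 → 1; col 2 → 1.
Sum: 1 + 1 = 2.

2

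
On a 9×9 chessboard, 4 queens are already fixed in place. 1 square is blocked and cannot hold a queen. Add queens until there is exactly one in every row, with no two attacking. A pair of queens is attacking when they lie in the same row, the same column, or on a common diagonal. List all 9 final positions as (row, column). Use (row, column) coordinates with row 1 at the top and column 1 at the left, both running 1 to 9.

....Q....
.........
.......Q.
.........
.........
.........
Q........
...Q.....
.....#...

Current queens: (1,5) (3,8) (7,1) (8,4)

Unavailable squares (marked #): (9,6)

(1,5) (2,3) (3,8) (4,6) (5,2) (6,9) (7,1) (8,4) (9,7)

Row 2: attacked by (1,5)→{4,5,6}; (3,8)→{7,8,9}; (7,1)→{1,6}; (8,4)→{4}. Safe: 2, 3. Place at column 3.
Row 4: attacked by (1,5)→{2,5,8}; (2,3)→{1,3,5}; (3,8)→{7,8,9}; (7,1)→{1,4}; (8,4)→{4,8}. Safe: 6. Place at column 6.
Row 5: attacked by (1,5)→{1,5,9}; (2,3)→{3,6}; (3,8)→{6,8}; (4,6)→{5,6,7}; (7,1)→{1,3}; (8,4)→{1,4,7}. Safe: 2. Place at column 2.
Row 6: attacked by (1,5)→{5}; (2,3)→{3,7}; (3,8)→{5,8}; (4,6)→{4,6,8}; (5,2)→{1,2,3}; (7,1)→{1,2}; (8,4)→{2,4,6}. Safe: 9. Place at column 9.
Row 9: attacked by (1,5)→{5}; (2,3)→{3}; (3,8)→{2,8}; (4,6)→{1,6}; (5,2)→{2,6}; (6,9)→{6,9}; (7,1)→{1,3}; (8,4)→{3,4,5}. Blocked: 6. Safe: 7. Place at column 7.
Columns [5, 3, 8, 6, 2, 9, 1, 4, 7], r−c [-4, -1, -5, -2, 3, -3, 6, 4, 2], r+c [6, 5, 11, 10, 7, 15, 8, 12, 16] are all distinct, so no two queens attack.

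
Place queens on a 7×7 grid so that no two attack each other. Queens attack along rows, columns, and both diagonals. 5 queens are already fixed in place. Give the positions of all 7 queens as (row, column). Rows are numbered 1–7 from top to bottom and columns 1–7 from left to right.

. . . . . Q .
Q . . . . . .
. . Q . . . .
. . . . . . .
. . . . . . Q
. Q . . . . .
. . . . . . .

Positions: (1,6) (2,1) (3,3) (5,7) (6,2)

(1,6) (2,1) (3,3) (4,5) (5,7) (6,2) (7,4)

Row 4: attacked by (1,6)→{3,6}; (2,1)→{1,3}; (3,3)→{2,3,4}; (5,7)→{6,7}; (6,2)→{2,4}. Safe: 5. Place at column 5.
Row 7: attacked by (1,6)→{6}; (2,1)→{1,6}; (3,3)→{3,7}; (4,5)→{2,5}; (5,7)→{5,7}; (6,2)→{1,2,3}. Safe: 4. Place at column 4.
Columns [6, 1, 3, 5, 7, 2, 4], r−c [-5, 1, 0, -1, -2, 4, 3], r+c [7, 3, 6, 9, 12, 8, 11] are all distinct, so no two queens attack.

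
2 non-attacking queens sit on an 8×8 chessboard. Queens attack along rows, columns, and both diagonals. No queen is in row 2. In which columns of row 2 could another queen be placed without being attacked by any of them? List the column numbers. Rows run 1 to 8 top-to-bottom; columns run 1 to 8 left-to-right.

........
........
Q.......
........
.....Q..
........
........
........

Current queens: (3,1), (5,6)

(3,1) attacks row 2 at column 1 and diagonals 2.
(5,6) attacks row 2 at column 6 and diagonals 3.
Attacked columns: {1, 2, 3, 6}. Safe: {4, 5, 7, 8}.

columns 4, 5, 7, 8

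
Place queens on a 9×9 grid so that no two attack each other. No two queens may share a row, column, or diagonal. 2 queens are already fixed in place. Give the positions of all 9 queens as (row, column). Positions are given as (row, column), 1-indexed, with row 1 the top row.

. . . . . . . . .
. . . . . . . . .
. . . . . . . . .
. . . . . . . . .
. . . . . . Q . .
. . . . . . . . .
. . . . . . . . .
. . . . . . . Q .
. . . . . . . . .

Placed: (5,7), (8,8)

(1,9) (2,3) (3,6) (4,2) (5,7) (6,5) (7,1) (8,8) (9,4)

Row 1: attacked by (5,7)→{3,7}; (8,8)→{1,8}. Safe: 2, 4, 5, 6, 9. Place at column 9.
Row 2: attacked by (1,9)→{8,9}; (5,7)→{4,7}; (8,8)→{2,8}. Safe: 1, 3, 5, 6. Place at column 3.
Row 3: attacked by (1,9)→{7,9}; (2,3)→{2,3,4}; (5,7)→{5,7,9}; (8,8)→{3,8}. Safe: 1, 6. Place at column 6.
Row 4: attacked by (1,9)→{6,9}; (2,3)→{1,3,5}; (3,6)→{5,6,7}; (5,7)→{6,7,8}; (8,8)→{4,8}. Safe: 2. Place at column 2.
Row 6: attacked by (1,9)→{4,9}; (2,3)→{3,7}; (3,6)→{3,6,9}; (4,2)→{2,4}; (5,7)→{6,7,8}; (8,8)→{6,8}. Safe: 1, 5. Place at column 5.
Row 7: attacked by (1,9)→{3,9}; (2,3)→{3,8}; (3,6)→{2,6}; (4,2)→{2,5}; (5,7)→{5,7,9}; (6,5)→{4,5,6}; (8,8)→{7,8,9}. Safe: 1. Place at column 1.
Row 9: attacked by (1,9)→{1,9}; (2,3)→{3}; (3,6)→{6}; (4,2)→{2,7}; (5,7)→{3,7}; (6,5)→{2,5,8}; (7,1)→{1,3}; (8,8)→{7,8,9}. Safe: 4. Place at column 4.
Columns [9, 3, 6, 2, 7, 5, 1, 8, 4], r−c [-8, -1, -3, 2, -2, 1, 6, 0, 5], r+c [10, 5, 9, 6, 12, 11, 8, 16, 13] are all distinct, so no two queens attack.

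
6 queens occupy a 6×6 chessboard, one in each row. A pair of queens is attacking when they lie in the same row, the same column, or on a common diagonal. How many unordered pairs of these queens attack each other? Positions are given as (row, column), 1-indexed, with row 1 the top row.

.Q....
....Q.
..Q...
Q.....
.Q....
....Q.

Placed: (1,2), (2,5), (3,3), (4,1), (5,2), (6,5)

4

Same column: (1,2)–(5,2) (column 2); (2,5)–(6,5) (column 5).
Same diagonal: (2,5)–(5,2) (|2−5| = |5−2| = 3); (4,1)–(5,2) (|4−5| = |1−2| = 1).
Total attacking pairs: 4.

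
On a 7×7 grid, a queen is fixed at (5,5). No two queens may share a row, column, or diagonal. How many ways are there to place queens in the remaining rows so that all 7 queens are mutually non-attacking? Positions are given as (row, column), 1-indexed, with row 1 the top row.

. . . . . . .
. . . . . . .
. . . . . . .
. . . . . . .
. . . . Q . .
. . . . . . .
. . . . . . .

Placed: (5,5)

Branch on row 1: col 2 → 1; col 3 → 2; col 4 → 1; col 6 → 1; col 7 → 1.
Sum: 1 + 2 + 1 + 1 + 1 = 6.

6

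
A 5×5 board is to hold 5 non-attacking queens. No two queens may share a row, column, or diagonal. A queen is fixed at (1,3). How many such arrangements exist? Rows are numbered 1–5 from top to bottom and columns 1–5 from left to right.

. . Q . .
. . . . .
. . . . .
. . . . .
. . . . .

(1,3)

2

Branch on row 2: col 1 → 1; col 5 → 1.
Sum: 1 + 1 = 2.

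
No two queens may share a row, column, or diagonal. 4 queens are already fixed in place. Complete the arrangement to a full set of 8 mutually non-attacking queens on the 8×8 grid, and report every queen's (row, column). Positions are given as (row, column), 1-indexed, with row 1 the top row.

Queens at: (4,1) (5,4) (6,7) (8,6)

Row 1: attacked by (4,1)→{1,4}; (5,4)→{4,8}; (6,7)→{2,7}; (8,6)→{6}. Safe: 3, 5. Place at column 5.
Row 2: attacked by (1,5)→{4,5,6}; (4,1)→{1,3}; (5,4)→{1,4,7}; (6,7)→{3,7}; (8,6)→{6}. Safe: 2, 8. Place at column 2.
Row 3: attacked by (1,5)→{3,5,7}; (2,2)→{1,2,3}; (4,1)→{1,2}; (5,4)→{2,4,6}; (6,7)→{4,7}; (8,6)→{1,6}. Safe: 8. Place at column 8.
Row 7: attacked by (1,5)→{5}; (2,2)→{2,7}; (3,8)→{4,8}; (4,1)→{1,4}; (5,4)→{2,4,6}; (6,7)→{6,7,8}; (8,6)→{5,6,7}. Safe: 3. Place at column 3.
Columns [5, 2, 8, 1, 4, 7, 3, 6], r−c [-4, 0, -5, 3, 1, -1, 4, 2], r+c [6, 4, 11, 5, 9, 13, 10, 14] are all distinct, so no two queens attack.

(1,5) (2,2) (3,8) (4,1) (5,4) (6,7) (7,3) (8,6)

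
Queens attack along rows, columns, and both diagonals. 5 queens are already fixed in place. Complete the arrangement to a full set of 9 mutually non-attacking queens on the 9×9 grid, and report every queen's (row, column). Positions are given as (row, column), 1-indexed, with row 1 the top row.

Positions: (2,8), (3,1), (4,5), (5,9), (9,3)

Row 1: attacked by (2,8)→{7,8,9}; (3,1)→{1,3}; (4,5)→{2,5,8}; (5,9)→{5,9}; (9,3)→{3}. Safe: 4, 6. Place at column 6.
Row 6: attacked by (1,6)→{1,6}; (2,8)→{4,8}; (3,1)→{1,4}; (4,5)→{3,5,7}; (5,9)→{8,9}; (9,3)→{3,6}. Safe: 2. Place at column 2.
Row 7: attacked by (1,6)→{6}; (2,8)→{3,8}; (3,1)→{1,5}; (4,5)→{2,5,8}; (5,9)→{7,9}; (6,2)→{1,2,3}; (9,3)→{1,3,5}. Safe: 4. Place at column 4.
Row 8: attacked by (1,6)→{6}; (2,8)→{2,8}; (3,1)→{1,6}; (4,5)→{1,5,9}; (5,9)→{6,9}; (6,2)→{2,4}; (7,4)→{3,4,5}; (9,3)→{2,3,4}. Safe: 7. Place at column 7.
Columns [6, 8, 1, 5, 9, 2, 4, 7, 3], r−c [-5, -6, 2, -1, -4, 4, 3, 1, 6], r+c [7, 10, 4, 9, 14, 8, 11, 15, 12] are all distinct, so no two queens attack.

(1,6) (2,8) (3,1) (4,5) (5,9) (6,2) (7,4) (8,7) (9,3)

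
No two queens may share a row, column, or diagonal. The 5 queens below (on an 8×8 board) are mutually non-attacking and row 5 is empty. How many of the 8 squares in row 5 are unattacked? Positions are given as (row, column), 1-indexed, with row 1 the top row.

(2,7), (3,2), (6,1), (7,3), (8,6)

1

(2,7) attacks row 5 at column 7 and diagonals 4.
(3,2) attacks row 5 at column 2 and diagonals 4.
(6,1) attacks row 5 at column 1 and diagonals 2.
(7,3) attacks row 5 at column 3 and diagonals 1, 5.
(8,6) attacks row 5 at column 6 and diagonals 3.
Attacked columns: {1, 2, 3, 4, 5, 6, 7}. Safe: {8}.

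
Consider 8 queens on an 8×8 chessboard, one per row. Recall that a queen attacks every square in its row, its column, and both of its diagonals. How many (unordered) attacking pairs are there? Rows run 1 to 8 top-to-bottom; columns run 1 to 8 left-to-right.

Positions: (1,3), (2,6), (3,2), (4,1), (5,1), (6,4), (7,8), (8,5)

3

Same column: (4,1)–(5,1) (column 1).
Same diagonal: (3,2)–(4,1) (|3−4| = |2−1| = 1); (4,1)–(8,5) (|4−8| = |1−5| = 4).
Total attacking pairs: 3.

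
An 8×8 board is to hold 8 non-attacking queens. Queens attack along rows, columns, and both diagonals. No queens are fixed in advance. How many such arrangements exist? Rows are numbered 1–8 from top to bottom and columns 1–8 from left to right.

92

Branch on row 1: col 1 → 4; col 2 → 8; col 3 → 16; col 4 → 18; col 5 → 18; col 6 → 16; col 7 → 8; col 8 → 4.
Sum: 4 + 8 + 16 + 18 + 18 + 16 + 8 + 4 = 92.
(This is the classic 8-queens count.)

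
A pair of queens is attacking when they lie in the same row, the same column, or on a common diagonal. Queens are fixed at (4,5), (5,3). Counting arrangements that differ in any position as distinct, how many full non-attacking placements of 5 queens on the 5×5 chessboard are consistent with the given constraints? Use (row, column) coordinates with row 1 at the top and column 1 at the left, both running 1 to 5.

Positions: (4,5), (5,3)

1

Branch on row 1: col 1 → 1; col 4 → 0.
Sum: 1 + 0 = 1.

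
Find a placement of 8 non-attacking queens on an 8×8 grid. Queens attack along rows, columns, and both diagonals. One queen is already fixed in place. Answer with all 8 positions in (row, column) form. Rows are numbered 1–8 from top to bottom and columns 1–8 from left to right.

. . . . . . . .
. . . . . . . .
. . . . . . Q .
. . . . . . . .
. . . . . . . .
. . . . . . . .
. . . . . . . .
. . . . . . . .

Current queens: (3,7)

Row 1: attacked by (3,7)→{5,7}. Safe: 1, 2, 3, 4, 6, 8. Place at column 6.
Row 2: attacked by (1,6)→{5,6,7}; (3,7)→{6,7,8}. Safe: 1, 2, 3, 4. Place at column 4.
Row 4: attacked by (1,6)→{3,6}; (2,4)→{2,4,6}; (3,7)→{6,7,8}. Safe: 1, 5. Place at column 1.
Row 5: attacked by (1,6)→{2,6}; (2,4)→{1,4,7}; (3,7)→{5,7}; (4,1)→{1,2}. Safe: 3, 8. Place at column 8.
Row 6: attacked by (1,6)→{1,6}; (2,4)→{4,8}; (3,7)→{4,7}; (4,1)→{1,3}; (5,8)→{7,8}. Safe: 2, 5. Place at column 2.
Row 7: attacked by (1,6)→{6}; (2,4)→{4}; (3,7)→{3,7}; (4,1)→{1,4}; (5,8)→{6,8}; (6,2)→{1,2,3}. Safe: 5. Place at column 5.
Row 8: attacked by (1,6)→{6}; (2,4)→{4}; (3,7)→{2,7}; (4,1)→{1,5}; (5,8)→{5,8}; (6,2)→{2,4}; (7,5)→{4,5,6}. Safe: 3. Place at column 3.
Columns [6, 4, 7, 1, 8, 2, 5, 3], r−c [-5, -2, -4, 3, -3, 4, 2, 5], r+c [7, 6, 10, 5, 13, 8, 12, 11] are all distinct, so no two queens attack.

(1,6) (2,4) (3,7) (4,1) (5,8) (6,2) (7,5) (8,3)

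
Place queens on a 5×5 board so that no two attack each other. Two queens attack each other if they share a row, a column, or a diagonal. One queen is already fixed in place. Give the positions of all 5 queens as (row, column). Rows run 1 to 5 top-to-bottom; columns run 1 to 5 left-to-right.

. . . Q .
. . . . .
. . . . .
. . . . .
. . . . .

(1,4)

(1,4) (2,1) (3,3) (4,5) (5,2)

Row 2: attacked by (1,4)→{3,4,5}. Safe: 1, 2. Place at column 1.
Row 3: attacked by (1,4)→{2,4}; (2,1)→{1,2}. Safe: 3, 5. Place at column 3.
Row 4: attacked by (1,4)→{1,4}; (2,1)→{1,3}; (3,3)→{2,3,4}. Safe: 5. Place at column 5.
Row 5: attacked by (1,4)→{4}; (2,1)→{1,4}; (3,3)→{1,3,5}; (4,5)→{4,5}. Safe: 2. Place at column 2.
Columns [4, 1, 3, 5, 2], r−c [-3, 1, 0, -1, 3], r+c [5, 3, 6, 9, 7] are all distinct, so no two queens attack.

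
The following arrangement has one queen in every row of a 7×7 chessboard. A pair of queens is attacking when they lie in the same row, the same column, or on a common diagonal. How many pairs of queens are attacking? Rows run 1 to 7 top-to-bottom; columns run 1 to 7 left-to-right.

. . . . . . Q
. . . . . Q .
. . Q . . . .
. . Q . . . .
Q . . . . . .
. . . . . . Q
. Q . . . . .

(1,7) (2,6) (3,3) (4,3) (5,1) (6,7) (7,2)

4

Same column: (1,7)–(6,7) (column 7); (3,3)–(4,3) (column 3).
Same diagonal: (1,7)–(2,6) (|1−2| = |7−6| = 1); (3,3)–(5,1) (|3−5| = |3−1| = 2).
Total attacking pairs: 4.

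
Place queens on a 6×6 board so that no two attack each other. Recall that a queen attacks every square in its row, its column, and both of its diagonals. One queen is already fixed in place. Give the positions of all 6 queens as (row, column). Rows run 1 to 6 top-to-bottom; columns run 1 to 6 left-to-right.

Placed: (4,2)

(1,4) (2,1) (3,5) (4,2) (5,6) (6,3)

Row 1: attacked by (4,2)→{2,5}. Safe: 1, 3, 4, 6. Place at column 4.
Row 2: attacked by (1,4)→{3,4,5}; (4,2)→{2,4}. Safe: 1, 6. Place at column 1.
Row 3: attacked by (1,4)→{2,4,6}; (2,1)→{1,2}; (4,2)→{1,2,3}. Safe: 5. Place at column 5.
Row 5: attacked by (1,4)→{4}; (2,1)→{1,4}; (3,5)→{3,5}; (4,2)→{1,2,3}. Safe: 6. Place at column 6.
Row 6: attacked by (1,4)→{4}; (2,1)→{1,5}; (3,5)→{2,5}; (4,2)→{2,4}; (5,6)→{5,6}. Safe: 3. Place at column 3.
Columns [4, 1, 5, 2, 6, 3], r−c [-3, 1, -2, 2, -1, 3], r+c [5, 3, 8, 6, 11, 9] are all distinct, so no two queens attack.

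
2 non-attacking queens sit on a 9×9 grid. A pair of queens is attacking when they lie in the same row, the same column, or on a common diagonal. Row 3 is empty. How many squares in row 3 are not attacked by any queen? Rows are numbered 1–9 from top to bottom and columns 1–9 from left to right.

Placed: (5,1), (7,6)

5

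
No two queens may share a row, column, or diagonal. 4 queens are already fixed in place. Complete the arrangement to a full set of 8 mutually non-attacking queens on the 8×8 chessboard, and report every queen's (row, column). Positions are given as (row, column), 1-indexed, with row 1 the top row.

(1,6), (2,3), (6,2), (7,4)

(1,6) (2,3) (3,1) (4,8) (5,5) (6,2) (7,4) (8,7)

Row 3: attacked by (1,6)→{4,6,8}; (2,3)→{2,3,4}; (6,2)→{2,5}; (7,4)→{4,8}. Safe: 1, 7. Place at column 1.
Row 4: attacked by (1,6)→{3,6}; (2,3)→{1,3,5}; (3,1)→{1,2}; (6,2)→{2,4}; (7,4)→{1,4,7}. Safe: 8. Place at column 8.
Row 5: attacked by (1,6)→{2,6}; (2,3)→{3,6}; (3,1)→{1,3}; (4,8)→{7,8}; (6,2)→{1,2,3}; (7,4)→{2,4,6}. Safe: 5. Place at column 5.
Row 8: attacked by (1,6)→{6}; (2,3)→{3}; (3,1)→{1,6}; (4,8)→{4,8}; (5,5)→{2,5,8}; (6,2)→{2,4}; (7,4)→{3,4,5}. Safe: 7. Place at column 7.
Columns [6, 3, 1, 8, 5, 2, 4, 7], r−c [-5, -1, 2, -4, 0, 4, 3, 1], r+c [7, 5, 4, 12, 10, 8, 11, 15] are all distinct, so no two queens attack.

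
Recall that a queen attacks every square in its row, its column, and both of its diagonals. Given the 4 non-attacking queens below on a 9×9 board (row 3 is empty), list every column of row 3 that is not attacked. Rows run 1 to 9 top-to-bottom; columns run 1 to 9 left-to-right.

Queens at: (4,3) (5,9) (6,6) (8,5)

columns 1, 8

(4,3) attacks row 3 at column 3 and diagonals 2, 4.
(5,9) attacks row 3 at column 9 and diagonals 7.
(6,6) attacks row 3 at column 6 and diagonals 3, 9.
(8,5) attacks row 3 at column 5.
Attacked columns: {2, 3, 4, 5, 6, 7, 9}. Safe: {1, 8}.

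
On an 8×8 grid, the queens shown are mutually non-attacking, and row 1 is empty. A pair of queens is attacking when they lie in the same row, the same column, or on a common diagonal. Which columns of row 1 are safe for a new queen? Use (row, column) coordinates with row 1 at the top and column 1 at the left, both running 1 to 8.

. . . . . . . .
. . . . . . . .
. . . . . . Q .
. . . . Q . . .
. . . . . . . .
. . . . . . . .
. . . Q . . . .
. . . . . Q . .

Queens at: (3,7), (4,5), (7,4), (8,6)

columns 1, 3

(3,7) attacks row 1 at column 7 and diagonals 5.
(4,5) attacks row 1 at column 5 and diagonals 2, 8.
(7,4) attacks row 1 at column 4.
(8,6) attacks row 1 at column 6.
Attacked columns: {2, 4, 5, 6, 7, 8}. Safe: {1, 3}.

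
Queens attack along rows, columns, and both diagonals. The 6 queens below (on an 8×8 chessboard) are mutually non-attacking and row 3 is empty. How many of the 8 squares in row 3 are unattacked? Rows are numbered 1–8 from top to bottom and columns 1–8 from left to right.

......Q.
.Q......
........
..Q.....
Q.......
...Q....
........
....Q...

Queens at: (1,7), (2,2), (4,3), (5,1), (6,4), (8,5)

(1,7) attacks row 3 at column 7 and diagonals 5.
(2,2) attacks row 3 at column 2 and diagonals 1, 3.
(4,3) attacks row 3 at column 3 and diagonals 2, 4.
(5,1) attacks row 3 at column 1 and diagonals 3.
(6,4) attacks row 3 at column 4 and diagonals 1, 7.
(8,5) attacks row 3 at column 5.
Attacked columns: {1, 2, 3, 4, 5, 7}. Safe: {6, 8}.

2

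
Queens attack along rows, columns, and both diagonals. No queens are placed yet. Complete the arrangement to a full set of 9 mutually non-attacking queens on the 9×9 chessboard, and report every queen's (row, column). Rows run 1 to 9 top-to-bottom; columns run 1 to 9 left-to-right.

Row 1: Safe: 1, 2, 3, 4, 5, 6, 7, 8, 9. Place at column 3.
Row 2: attacked by (1,3)→{2,3,4}. Safe: 1, 5, 6, 7, 8, 9. Place at column 7.
Row 3: attacked by (1,3)→{1,3,5}; (2,7)→{6,7,8}. Safe: 2, 4, 9. Place at column 4.
Row 4: attacked by (1,3)→{3,6}; (2,7)→{5,7,9}; (3,4)→{3,4,5}. Safe: 1, 2, 8. Place at column 8.
Row 5: attacked by (1,3)→{3,7}; (2,7)→{4,7}; (3,4)→{2,4,6}; (4,8)→{7,8,9}. Safe: 1, 5. Place at column 5.
Row 6: attacked by (1,3)→{3,8}; (2,7)→{3,7}; (3,4)→{1,4,7}; (4,8)→{6,8}; (5,5)→{4,5,6}. Safe: 2, 9. Place at column 9.
Row 7: attacked by (1,3)→{3,9}; (2,7)→{2,7}; (3,4)→{4,8}; (4,8)→{5,8}; (5,5)→{3,5,7}; (6,9)→{8,9}. Safe: 1, 6. Place at column 1.
Row 8: attacked by (1,3)→{3}; (2,7)→{1,7}; (3,4)→{4,9}; (4,8)→{4,8}; (5,5)→{2,5,8}; (6,9)→{7,9}; (7,1)→{1,2}. Safe: 6. Place at column 6.
Row 9: attacked by (1,3)→{3}; (2,7)→{7}; (3,4)→{4}; (4,8)→{3,8}; (5,5)→{1,5,9}; (6,9)→{6,9}; (7,1)→{1,3}; (8,6)→{5,6,7}. Safe: 2. Place at column 2.
Columns [3, 7, 4, 8, 5, 9, 1, 6, 2], r−c [-2, -5, -1, -4, 0, -3, 6, 2, 7], r+c [4, 9, 7, 12, 10, 15, 8, 14, 11] are all distinct, so no two queens attack.

(1,3) (2,7) (3,4) (4,8) (5,5) (6,9) (7,1) (8,6) (9,2)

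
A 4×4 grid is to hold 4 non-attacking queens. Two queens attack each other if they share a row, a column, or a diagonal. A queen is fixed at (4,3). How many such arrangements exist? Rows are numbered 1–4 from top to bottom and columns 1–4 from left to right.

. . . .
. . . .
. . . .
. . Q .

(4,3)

Branch on row 1: col 1 → 0; col 2 → 1; col 4 → 0.
Sum: 0 + 1 + 0 = 1.

1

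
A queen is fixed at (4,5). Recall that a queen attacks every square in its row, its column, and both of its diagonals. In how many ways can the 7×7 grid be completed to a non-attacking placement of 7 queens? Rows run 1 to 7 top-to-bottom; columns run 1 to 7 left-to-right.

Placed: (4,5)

Branch on row 1: col 1 → 0; col 3 → 1; col 4 → 1; col 6 → 1; col 7 → 1.
Sum: 0 + 1 + 1 + 1 + 1 = 4.

4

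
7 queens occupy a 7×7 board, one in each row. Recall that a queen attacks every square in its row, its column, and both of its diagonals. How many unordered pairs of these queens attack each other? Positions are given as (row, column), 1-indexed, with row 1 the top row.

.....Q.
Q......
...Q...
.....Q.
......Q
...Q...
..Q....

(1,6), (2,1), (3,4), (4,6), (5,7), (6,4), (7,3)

7

Same column: (1,6)–(4,6) (column 6); (3,4)–(6,4) (column 4).
Same diagonal: (1,6)–(3,4) (|1−3| = |6−4| = 2); (4,6)–(5,7) (|4−5| = |6−7| = 1); (4,6)–(6,4) (|4−6| = |6−4| = 2); (4,6)–(7,3) (|4−7| = |6−3| = 3); (6,4)–(7,3) (|6−7| = |4−3| = 1).
Total attacking pairs: 7.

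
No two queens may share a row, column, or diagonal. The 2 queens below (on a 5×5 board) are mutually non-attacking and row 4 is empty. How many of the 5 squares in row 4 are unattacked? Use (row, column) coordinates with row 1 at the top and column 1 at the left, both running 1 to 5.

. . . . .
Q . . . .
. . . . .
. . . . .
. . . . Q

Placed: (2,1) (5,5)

1

(2,1) attacks row 4 at column 1 and diagonals 3.
(5,5) attacks row 4 at column 5 and diagonals 4.
Attacked columns: {1, 3, 4, 5}. Safe: {2}.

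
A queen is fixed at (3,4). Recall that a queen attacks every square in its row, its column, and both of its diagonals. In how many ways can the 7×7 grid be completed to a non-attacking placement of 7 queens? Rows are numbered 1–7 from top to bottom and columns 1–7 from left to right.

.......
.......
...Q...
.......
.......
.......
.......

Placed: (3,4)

Branch on row 1: col 1 → 1; col 3 → 1; col 5 → 1; col 7 → 1.
Sum: 1 + 1 + 1 + 1 = 4.

4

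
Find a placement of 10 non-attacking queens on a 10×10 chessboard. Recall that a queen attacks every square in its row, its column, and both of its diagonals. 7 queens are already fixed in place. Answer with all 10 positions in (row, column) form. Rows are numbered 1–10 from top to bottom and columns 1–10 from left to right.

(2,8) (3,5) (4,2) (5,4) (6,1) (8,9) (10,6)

Row 1: attacked by (2,8)→{7,8,9}; (3,5)→{3,5,7}; (4,2)→{2,5}; (5,4)→{4,8}; (6,1)→{1,6}; (8,9)→{2,9}; (10,6)→{6}. Safe: 10. Place at column 10.
Row 7: attacked by (1,10)→{4,10}; (2,8)→{3,8}; (3,5)→{1,5,9}; (4,2)→{2,5}; (5,4)→{2,4,6}; (6,1)→{1,2}; (8,9)→{8,9,10}; (10,6)→{3,6,9}. Safe: 7. Place at column 7.
Row 9: attacked by (1,10)→{2,10}; (2,8)→{1,8}; (3,5)→{5}; (4,2)→{2,7}; (5,4)→{4,8}; (6,1)→{1,4}; (7,7)→{5,7,9}; (8,9)→{8,9,10}; (10,6)→{5,6,7}. Safe: 3. Place at column 3.
Columns [10, 8, 5, 2, 4, 1, 7, 9, 3, 6], r−c [-9, -6, -2, 2, 1, 5, 0, -1, 6, 4], r+c [11, 10, 8, 6, 9, 7, 14, 17, 12, 16] are all distinct, so no two queens attack.

(1,10) (2,8) (3,5) (4,2) (5,4) (6,1) (7,7) (8,9) (9,3) (10,6)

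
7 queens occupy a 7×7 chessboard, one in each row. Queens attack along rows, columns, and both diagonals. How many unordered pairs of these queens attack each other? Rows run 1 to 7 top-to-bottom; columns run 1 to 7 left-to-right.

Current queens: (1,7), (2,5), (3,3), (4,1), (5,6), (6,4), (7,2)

All columns are distinct and no two queens satisfy |Δrow| = |Δcol|, so no pair attacks.

0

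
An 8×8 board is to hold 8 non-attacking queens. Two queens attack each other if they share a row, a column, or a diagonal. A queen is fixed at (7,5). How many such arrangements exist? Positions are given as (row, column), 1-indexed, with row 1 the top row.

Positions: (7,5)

Branch on row 1: col 1 → 1; col 2 → 0; col 3 → 1; col 4 → 3; col 6 → 3; col 7 → 0; col 8 → 0.
Sum: 1 + 0 + 1 + 3 + 3 + 0 + 0 = 8.

8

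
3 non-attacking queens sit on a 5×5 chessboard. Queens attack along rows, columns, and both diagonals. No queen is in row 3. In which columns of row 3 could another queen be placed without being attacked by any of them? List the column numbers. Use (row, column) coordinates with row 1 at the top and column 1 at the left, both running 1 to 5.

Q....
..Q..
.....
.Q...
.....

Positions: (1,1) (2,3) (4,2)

(1,1) attacks row 3 at column 1 and diagonals 3.
(2,3) attacks row 3 at column 3 and diagonals 2, 4.
(4,2) attacks row 3 at column 2 and diagonals 1, 3.
Attacked columns: {1, 2, 3, 4}. Safe: {5}.

columns 5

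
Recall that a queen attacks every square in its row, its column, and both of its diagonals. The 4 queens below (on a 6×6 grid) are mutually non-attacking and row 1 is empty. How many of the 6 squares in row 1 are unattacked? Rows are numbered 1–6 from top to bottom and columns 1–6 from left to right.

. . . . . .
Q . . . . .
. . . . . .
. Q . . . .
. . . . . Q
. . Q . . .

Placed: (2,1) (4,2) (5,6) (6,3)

(2,1) attacks row 1 at column 1 and diagonals 2.
(4,2) attacks row 1 at column 2 and diagonals 5.
(5,6) attacks row 1 at column 6 and diagonals 2.
(6,3) attacks row 1 at column 3.
Attacked columns: {1, 2, 3, 5, 6}. Safe: {4}.

1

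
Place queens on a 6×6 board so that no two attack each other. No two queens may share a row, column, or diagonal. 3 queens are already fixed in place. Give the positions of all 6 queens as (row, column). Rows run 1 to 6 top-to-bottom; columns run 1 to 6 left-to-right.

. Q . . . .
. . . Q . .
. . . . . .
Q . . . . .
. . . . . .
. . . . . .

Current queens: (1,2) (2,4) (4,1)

Row 3: attacked by (1,2)→{2,4}; (2,4)→{3,4,5}; (4,1)→{1,2}. Safe: 6. Place at column 6.
Row 5: attacked by (1,2)→{2,6}; (2,4)→{1,4}; (3,6)→{4,6}; (4,1)→{1,2}. Safe: 3, 5. Place at column 3.
Row 6: attacked by (1,2)→{2}; (2,4)→{4}; (3,6)→{3,6}; (4,1)→{1,3}; (5,3)→{2,3,4}. Safe: 5. Place at column 5.
Columns [2, 4, 6, 1, 3, 5], r−c [-1, -2, -3, 3, 2, 1], r+c [3, 6, 9, 5, 8, 11] are all distinct, so no two queens attack.

(1,2) (2,4) (3,6) (4,1) (5,3) (6,5)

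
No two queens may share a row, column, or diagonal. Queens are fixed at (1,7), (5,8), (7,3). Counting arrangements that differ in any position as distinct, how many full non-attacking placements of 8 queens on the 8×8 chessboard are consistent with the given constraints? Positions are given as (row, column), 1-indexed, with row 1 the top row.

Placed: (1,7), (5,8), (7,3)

2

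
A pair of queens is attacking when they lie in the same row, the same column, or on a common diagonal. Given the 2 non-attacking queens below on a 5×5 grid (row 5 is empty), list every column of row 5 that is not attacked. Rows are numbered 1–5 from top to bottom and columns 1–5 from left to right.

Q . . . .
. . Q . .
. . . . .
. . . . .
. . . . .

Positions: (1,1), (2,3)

columns 2, 4

(1,1) attacks row 5 at column 1 and diagonals 5.
(2,3) attacks row 5 at column 3.
Attacked columns: {1, 3, 5}. Safe: {2, 4}.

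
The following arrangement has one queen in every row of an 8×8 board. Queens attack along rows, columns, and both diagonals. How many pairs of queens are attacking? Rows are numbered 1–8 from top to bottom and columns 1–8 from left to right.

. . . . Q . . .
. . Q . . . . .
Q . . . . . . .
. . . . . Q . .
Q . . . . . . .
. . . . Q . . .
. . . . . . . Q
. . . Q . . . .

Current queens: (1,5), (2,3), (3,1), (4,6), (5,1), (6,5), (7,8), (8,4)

5

Same column: (1,5)–(6,5) (column 5); (3,1)–(5,1) (column 1).
Same diagonal: (1,5)–(5,1) (|1−5| = |5−1| = 4); (2,3)–(7,8) (|2−7| = |3−8| = 5); (5,1)–(8,4) (|5−8| = |1−4| = 3).
Total attacking pairs: 5.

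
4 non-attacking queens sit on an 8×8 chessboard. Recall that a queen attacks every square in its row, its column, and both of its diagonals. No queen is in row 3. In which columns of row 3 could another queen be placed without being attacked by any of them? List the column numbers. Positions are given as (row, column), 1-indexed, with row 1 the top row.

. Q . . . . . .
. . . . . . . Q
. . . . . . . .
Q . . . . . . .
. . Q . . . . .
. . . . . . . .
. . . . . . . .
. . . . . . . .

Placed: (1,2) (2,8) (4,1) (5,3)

(1,2) attacks row 3 at column 2 and diagonals 4.
(2,8) attacks row 3 at column 8 and diagonals 7.
(4,1) attacks row 3 at column 1 and diagonals 2.
(5,3) attacks row 3 at column 3 and diagonals 1, 5.
Attacked columns: {1, 2, 3, 4, 5, 7, 8}. Safe: {6}.

columns 6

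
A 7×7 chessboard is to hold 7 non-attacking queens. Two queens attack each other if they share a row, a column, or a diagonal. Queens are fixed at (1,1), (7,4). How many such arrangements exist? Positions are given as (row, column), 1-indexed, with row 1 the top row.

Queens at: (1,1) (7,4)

Branch on row 2: col 3 → 0; col 5 → 1; col 6 → 0; col 7 → 0.
Sum: 0 + 1 + 0 + 0 = 1.

1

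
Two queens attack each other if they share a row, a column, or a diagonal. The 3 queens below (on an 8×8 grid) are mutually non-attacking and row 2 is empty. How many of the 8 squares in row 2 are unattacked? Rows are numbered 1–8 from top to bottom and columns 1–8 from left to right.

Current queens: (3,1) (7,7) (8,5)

4

(3,1) attacks row 2 at column 1 and diagonals 2.
(7,7) attacks row 2 at column 7 and diagonals 2.
(8,5) attacks row 2 at column 5.
Attacked columns: {1, 2, 5, 7}. Safe: {3, 4, 6, 8}.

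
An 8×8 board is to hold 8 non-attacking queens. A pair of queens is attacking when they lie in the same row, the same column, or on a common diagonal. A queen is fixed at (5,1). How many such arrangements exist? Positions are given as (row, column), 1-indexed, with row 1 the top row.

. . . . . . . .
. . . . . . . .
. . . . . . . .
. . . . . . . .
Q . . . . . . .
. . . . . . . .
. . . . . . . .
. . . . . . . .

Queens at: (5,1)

18

Branch on row 1: col 2 → 3; col 3 → 4; col 4 → 5; col 6 → 4; col 7 → 1; col 8 → 1.
Sum: 3 + 4 + 5 + 4 + 1 + 1 = 18.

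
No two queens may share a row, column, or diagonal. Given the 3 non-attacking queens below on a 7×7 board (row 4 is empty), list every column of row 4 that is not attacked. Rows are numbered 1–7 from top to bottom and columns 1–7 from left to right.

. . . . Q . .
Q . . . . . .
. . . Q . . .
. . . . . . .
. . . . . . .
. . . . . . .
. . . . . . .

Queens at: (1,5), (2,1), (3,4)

(1,5) attacks row 4 at column 5 and diagonals 2.
(2,1) attacks row 4 at column 1 and diagonals 3.
(3,4) attacks row 4 at column 4 and diagonals 3, 5.
Attacked columns: {1, 2, 3, 4, 5}. Safe: {6, 7}.

columns 6, 7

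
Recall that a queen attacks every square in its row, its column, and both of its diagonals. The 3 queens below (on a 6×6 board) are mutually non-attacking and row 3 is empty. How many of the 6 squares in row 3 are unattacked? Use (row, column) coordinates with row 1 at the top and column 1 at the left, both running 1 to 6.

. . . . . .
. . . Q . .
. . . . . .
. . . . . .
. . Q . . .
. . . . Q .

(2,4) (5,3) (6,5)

1

(2,4) attacks row 3 at column 4 and diagonals 3, 5.
(5,3) attacks row 3 at column 3 and diagonals 1, 5.
(6,5) attacks row 3 at column 5 and diagonals 2.
Attacked columns: {1, 2, 3, 4, 5}. Safe: {6}.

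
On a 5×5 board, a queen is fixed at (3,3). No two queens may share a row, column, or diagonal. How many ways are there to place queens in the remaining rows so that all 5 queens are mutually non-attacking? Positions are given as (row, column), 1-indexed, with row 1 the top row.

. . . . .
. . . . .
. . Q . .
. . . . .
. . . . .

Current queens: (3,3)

Branch on row 1: col 2 → 1; col 4 → 1.
Sum: 1 + 1 = 2.

2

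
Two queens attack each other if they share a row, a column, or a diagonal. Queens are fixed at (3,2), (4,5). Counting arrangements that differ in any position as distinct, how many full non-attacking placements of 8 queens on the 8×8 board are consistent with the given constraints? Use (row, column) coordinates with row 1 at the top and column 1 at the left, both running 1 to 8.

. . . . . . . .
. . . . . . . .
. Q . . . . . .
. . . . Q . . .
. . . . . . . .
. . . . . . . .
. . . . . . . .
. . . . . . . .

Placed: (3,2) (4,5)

2

Branch on row 1: col 1 → 0; col 3 → 1; col 6 → 0; col 7 → 1.
Sum: 0 + 1 + 0 + 1 = 2.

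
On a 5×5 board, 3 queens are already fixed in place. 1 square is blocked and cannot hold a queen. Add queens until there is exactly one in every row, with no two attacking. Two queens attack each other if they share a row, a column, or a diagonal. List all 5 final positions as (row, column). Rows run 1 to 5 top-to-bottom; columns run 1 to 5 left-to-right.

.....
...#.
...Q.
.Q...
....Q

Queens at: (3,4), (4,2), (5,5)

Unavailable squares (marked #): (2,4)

(1,3) (2,1) (3,4) (4,2) (5,5)

Row 1: attacked by (3,4)→{2,4}; (4,2)→{2,5}; (5,5)→{1,5}. Safe: 3. Place at column 3.
Row 2: attacked by (1,3)→{2,3,4}; (3,4)→{3,4,5}; (4,2)→{2,4}; (5,5)→{2,5}. Blocked: 4. Safe: 1. Place at column 1.
Columns [3, 1, 4, 2, 5], r−c [-2, 1, -1, 2, 0], r+c [4, 3, 7, 6, 10] are all distinct, so no two queens attack.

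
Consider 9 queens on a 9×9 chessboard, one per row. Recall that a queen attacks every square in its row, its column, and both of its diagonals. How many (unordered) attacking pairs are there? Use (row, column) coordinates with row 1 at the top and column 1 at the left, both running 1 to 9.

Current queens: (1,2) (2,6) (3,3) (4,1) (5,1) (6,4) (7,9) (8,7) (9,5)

3

Same column: (4,1)–(5,1) (column 1).
Same diagonal: (3,3)–(5,1) (|3−5| = |3−1| = 2); (5,1)–(9,5) (|5−9| = |1−5| = 4).
Total attacking pairs: 3.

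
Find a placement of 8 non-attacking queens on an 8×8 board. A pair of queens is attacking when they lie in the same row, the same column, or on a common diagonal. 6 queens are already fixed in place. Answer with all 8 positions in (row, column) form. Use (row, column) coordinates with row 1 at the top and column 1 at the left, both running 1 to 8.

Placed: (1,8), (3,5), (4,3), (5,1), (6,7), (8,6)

(1,8) (2,2) (3,5) (4,3) (5,1) (6,7) (7,4) (8,6)

Row 2: attacked by (1,8)→{7,8}; (3,5)→{4,5,6}; (4,3)→{1,3,5}; (5,1)→{1,4}; (6,7)→{3,7}; (8,6)→{6}. Safe: 2. Place at column 2.
Row 7: attacked by (1,8)→{2,8}; (2,2)→{2,7}; (3,5)→{1,5}; (4,3)→{3,6}; (5,1)→{1,3}; (6,7)→{6,7,8}; (8,6)→{5,6,7}. Safe: 4. Place at column 4.
Columns [8, 2, 5, 3, 1, 7, 4, 6], r−c [-7, 0, -2, 1, 4, -1, 3, 2], r+c [9, 4, 8, 7, 6, 13, 11, 14] are all distinct, so no two queens attack.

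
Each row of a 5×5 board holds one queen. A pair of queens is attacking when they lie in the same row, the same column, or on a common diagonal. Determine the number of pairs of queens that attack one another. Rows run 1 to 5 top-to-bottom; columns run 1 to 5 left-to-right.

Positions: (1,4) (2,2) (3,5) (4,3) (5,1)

0

All columns are distinct and no two queens satisfy |Δrow| = |Δcol|, so no pair attacks.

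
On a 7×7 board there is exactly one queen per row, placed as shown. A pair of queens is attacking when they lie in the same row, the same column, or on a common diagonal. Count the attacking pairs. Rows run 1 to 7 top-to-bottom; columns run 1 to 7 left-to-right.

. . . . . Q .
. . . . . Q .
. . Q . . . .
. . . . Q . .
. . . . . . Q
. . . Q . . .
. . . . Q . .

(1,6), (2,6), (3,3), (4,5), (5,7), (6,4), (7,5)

4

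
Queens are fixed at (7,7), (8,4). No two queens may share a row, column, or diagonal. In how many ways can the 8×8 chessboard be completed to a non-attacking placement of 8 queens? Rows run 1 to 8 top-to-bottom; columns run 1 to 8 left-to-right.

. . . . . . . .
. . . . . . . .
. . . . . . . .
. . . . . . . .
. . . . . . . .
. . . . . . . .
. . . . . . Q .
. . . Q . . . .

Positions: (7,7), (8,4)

Branch on row 1: col 2 → 1; col 3 → 1; col 5 → 0; col 6 → 1; col 8 → 1.
Sum: 1 + 1 + 0 + 1 + 1 = 4.

4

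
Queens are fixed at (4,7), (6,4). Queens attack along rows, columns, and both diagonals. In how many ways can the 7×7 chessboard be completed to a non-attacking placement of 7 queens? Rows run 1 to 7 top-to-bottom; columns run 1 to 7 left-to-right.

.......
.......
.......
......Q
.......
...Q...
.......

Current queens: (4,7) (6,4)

2

Branch on row 1: col 1 → 1; col 2 → 0; col 3 → 0; col 5 → 0; col 6 → 1.
Sum: 1 + 0 + 0 + 0 + 1 = 2.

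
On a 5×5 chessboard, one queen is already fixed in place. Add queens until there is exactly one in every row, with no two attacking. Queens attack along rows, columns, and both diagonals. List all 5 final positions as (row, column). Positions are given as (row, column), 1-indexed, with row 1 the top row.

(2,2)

(1,5) (2,2) (3,4) (4,1) (5,3)

Row 1: attacked by (2,2)→{1,2,3}. Safe: 4, 5. Place at column 5.
Row 3: attacked by (1,5)→{3,5}; (2,2)→{1,2,3}. Safe: 4. Place at column 4.
Row 4: attacked by (1,5)→{2,5}; (2,2)→{2,4}; (3,4)→{3,4,5}. Safe: 1. Place at column 1.
Row 5: attacked by (1,5)→{1,5}; (2,2)→{2,5}; (3,4)→{2,4}; (4,1)→{1,2}. Safe: 3. Place at column 3.
Columns [5, 2, 4, 1, 3], r−c [-4, 0, -1, 3, 2], r+c [6, 4, 7, 5, 8] are all distinct, so no two queens attack.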